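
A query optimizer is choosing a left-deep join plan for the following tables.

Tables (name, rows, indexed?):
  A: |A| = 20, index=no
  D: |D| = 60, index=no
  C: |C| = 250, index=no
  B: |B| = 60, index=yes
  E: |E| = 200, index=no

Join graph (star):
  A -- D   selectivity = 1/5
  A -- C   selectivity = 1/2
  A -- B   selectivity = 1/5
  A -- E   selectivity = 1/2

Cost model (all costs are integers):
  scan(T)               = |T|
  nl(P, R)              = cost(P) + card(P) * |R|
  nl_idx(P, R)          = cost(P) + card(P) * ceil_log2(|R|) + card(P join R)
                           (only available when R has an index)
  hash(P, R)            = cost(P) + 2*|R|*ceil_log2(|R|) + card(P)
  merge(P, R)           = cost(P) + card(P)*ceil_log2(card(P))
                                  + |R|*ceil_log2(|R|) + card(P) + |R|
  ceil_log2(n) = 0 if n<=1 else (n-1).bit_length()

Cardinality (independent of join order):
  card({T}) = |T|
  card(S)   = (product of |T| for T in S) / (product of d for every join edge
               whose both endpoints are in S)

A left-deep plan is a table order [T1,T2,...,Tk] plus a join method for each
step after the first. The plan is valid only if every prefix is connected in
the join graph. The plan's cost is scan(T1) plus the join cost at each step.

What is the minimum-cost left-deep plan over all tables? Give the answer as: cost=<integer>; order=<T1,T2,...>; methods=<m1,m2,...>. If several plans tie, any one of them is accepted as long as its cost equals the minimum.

Selinger DP (subsets sized 1..n):
  {A}: scan cost=20, card=20
  {D}: scan cost=60, card=60
  {C}: scan cost=250, card=250
  {B}: scan cost=60, card=60
  {E}: scan cost=200, card=200
  {AD}: card=240; try (A,hash)→320, (D,merge)→560, (A,merge)→600, (D,hash)→760, (D,nl)→1220, (A,nl)→1260; best=320 via (A,hash)
  {AC}: card=2500; try (A,hash)→700, (C,merge)→2390, (A,merge)→2620, (C,hash)→4040, (C,nl)→5020, (A,nl)→5250; best=700 via (A,hash)
  {AB}: card=240; try (A,hash)→320, (B,nl_idx)→380, (B,merge)→560, (A,merge)→600, (B,hash)→760, (B,nl)→1220 …(+1); best=320 via (A,hash)
  {AE}: card=2000; try (A,hash)→600, (E,merge)→1940, (A,merge)→2120, (E,hash)→3240, (E,nl)→4020, (A,nl)→4200; best=600 via (A,hash)
  {ACD}: card=30000; try (D,hash)→3920, (C,hash)→4560, (C,merge)→4730, (D,merge)→33620, (C,nl)→60320, (D,nl)→150700; best=3920 via (D,hash)
  {ABD}: card=2880; try (D,hash)→1280, (B,hash)→1280, (D,merge)→2900, (B,merge)→2900, (B,nl_idx)→4640, (D,nl)→14720 …(+1); best=1280 via (D,hash)
  {ADE}: card=24000; try (D,hash)→3320, (E,hash)→3760, (E,merge)→4280, (D,merge)→25020, (E,nl)→48320, (D,nl)→120600; best=3320 via (D,hash)
  {ABC}: card=30000; try (B,hash)→3920, (C,hash)→4560, (C,merge)→4730, (B,merge)→33620, (B,nl_idx)→45700, (C,nl)→60320 …(+1); best=3920 via (B,hash)
  {ACE}: card=250000; try (E,hash)→6400, (C,hash)→6600, (C,merge)→26850, (E,merge)→35000, (C,nl)→500600, (E,nl)→500700; best=6400 via (E,hash)
  {ABE}: card=24000; try (B,hash)→3320, (E,hash)→3760, (E,merge)→4280, (B,merge)→25020, (B,nl_idx)→36600, (E,nl)→48320 …(+1); best=3320 via (B,hash)
  {ABCD}: card=360000; try (C,hash)→8160, (D,hash)→34640, (B,hash)→34640, (C,merge)→40970, (D,merge)→484340, (B,merge)→484340 …(+4); best=8160 via (C,hash)
  {ACDE}: card=3000000; try (C,hash)→31320, (E,hash)→37120, (D,hash)→257120, (C,merge)→389570, (E,merge)→485720, (D,merge)→4756820 …(+3); best=31320 via (C,hash)
  {ABDE}: card=288000; try (E,hash)→7360, (D,hash)→28040, (B,hash)→28040, (E,merge)→40520, (D,merge)→387740, (B,merge)→387740 …(+4); best=7360 via (E,hash)
  {ABCE}: card=3000000; try (C,hash)→31320, (E,hash)→37120, (B,hash)→257120, (C,merge)→389570, (E,merge)→485720, (B,nl_idx)→4506400 …(+4); best=31320 via (C,hash)
  {ABCDE}: card=36000000; try (C,hash)→299360, (E,hash)→371360, (D,hash)→3032040, (B,hash)→3032040, (C,merge)→5769610, (E,merge)→7209960 …(+7); best=299360 via (C,hash)

cost=299360; order=B,A,D,E,C; methods=hash,hash,hash,hash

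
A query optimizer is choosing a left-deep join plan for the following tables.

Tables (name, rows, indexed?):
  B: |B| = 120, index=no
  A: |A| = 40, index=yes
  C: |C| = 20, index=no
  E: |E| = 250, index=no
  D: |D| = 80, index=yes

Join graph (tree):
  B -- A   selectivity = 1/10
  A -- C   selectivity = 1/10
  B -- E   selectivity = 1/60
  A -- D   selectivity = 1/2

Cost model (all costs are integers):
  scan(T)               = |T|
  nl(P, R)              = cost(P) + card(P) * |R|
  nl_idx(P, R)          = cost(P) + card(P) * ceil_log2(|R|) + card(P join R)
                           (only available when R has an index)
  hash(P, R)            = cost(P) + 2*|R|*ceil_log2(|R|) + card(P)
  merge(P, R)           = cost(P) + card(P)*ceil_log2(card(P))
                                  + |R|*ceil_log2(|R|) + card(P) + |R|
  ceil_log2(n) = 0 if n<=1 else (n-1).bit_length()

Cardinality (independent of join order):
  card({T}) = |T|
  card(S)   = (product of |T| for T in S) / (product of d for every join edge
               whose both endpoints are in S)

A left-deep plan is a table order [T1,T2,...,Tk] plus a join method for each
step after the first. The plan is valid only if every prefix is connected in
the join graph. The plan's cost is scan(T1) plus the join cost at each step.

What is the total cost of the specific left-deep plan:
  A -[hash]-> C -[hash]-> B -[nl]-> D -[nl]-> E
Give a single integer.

step 1: scan A: cost=40, card=40
step 2: join C via hash
    card(P join C) = 40*20/(10) = 80
    cost = 40 + 2*20*5 + 40 = 280
step 3: join B via hash
    card(P join B) = 80*120/(10) = 960
    cost = 280 + 2*120*7 + 80 = 2040
step 4: join D via nl
    card(P join D) = 960*80/(2) = 38400
    cost = 2040 + 960*80 = 78840
step 5: join E via nl
    card(P join E) = 38400*250/(60) = 160000
    cost = 78840 + 38400*250 = 9678840

9678840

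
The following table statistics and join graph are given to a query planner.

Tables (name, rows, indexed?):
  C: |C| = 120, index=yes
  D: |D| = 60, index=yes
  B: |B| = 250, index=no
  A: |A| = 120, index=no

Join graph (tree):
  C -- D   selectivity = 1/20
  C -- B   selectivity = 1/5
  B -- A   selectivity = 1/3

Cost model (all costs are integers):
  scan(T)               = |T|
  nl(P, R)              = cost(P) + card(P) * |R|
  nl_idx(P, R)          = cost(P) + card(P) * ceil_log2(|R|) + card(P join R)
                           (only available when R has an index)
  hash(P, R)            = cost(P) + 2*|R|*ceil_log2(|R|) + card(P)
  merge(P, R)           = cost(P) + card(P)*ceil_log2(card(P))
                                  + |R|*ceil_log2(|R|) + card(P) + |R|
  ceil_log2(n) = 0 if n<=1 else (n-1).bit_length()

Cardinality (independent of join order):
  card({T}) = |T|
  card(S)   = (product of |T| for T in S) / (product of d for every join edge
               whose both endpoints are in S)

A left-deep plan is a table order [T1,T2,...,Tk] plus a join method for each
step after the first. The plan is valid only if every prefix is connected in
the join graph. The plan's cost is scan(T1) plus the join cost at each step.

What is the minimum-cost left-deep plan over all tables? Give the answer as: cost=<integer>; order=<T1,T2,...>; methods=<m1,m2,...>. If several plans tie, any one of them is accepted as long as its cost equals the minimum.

cost=24880; order=D,C,B,A; methods=nl_idx,hash,hash

Selinger DP (subsets sized 1..n):
  {C}: scan cost=120, card=120
  {D}: scan cost=60, card=60
  {B}: scan cost=250, card=250
  {A}: scan cost=120, card=120
  {CD}: card=360; try (C,nl_idx)→840, (D,hash)→960, (D,nl_idx)→1200, (C,merge)→1440, (D,merge)→1500, (C,hash)→1800 …(+2); best=840 via (C,nl_idx)
  {BC}: card=6000; try (C,hash)→2180, (B,merge)→3330, (C,merge)→3460, (B,hash)→4240, (C,nl_idx)→8000, (B,nl)→30120 …(+1); best=2180 via (C,hash)
  {AB}: card=10000; try (A,hash)→2180, (B,merge)→3330, (A,merge)→3460, (B,hash)→4240, (B,nl)→30120, (A,nl)→30250; best=2180 via (A,hash)
  {BCD}: card=18000; try (B,hash)→5200, (B,merge)→6690, (D,hash)→8900, (D,nl_idx)→56180, (D,merge)→86600, (B,nl)→90840 …(+1); best=5200 via (B,hash)
  {ABC}: card=240000; try (A,hash)→9860, (C,hash)→13860, (A,merge)→87140, (C,merge)→153140, (C,nl_idx)→312180, (A,nl)→722180 …(+1); best=9860 via (A,hash)
  {ABCD}: card=720000; try (A,hash)→24880, (D,hash)→250580, (A,merge)→294160, (A,nl)→2165200, (D,nl_idx)→2169860, (D,merge)→4570280 …(+1); best=24880 via (A,hash)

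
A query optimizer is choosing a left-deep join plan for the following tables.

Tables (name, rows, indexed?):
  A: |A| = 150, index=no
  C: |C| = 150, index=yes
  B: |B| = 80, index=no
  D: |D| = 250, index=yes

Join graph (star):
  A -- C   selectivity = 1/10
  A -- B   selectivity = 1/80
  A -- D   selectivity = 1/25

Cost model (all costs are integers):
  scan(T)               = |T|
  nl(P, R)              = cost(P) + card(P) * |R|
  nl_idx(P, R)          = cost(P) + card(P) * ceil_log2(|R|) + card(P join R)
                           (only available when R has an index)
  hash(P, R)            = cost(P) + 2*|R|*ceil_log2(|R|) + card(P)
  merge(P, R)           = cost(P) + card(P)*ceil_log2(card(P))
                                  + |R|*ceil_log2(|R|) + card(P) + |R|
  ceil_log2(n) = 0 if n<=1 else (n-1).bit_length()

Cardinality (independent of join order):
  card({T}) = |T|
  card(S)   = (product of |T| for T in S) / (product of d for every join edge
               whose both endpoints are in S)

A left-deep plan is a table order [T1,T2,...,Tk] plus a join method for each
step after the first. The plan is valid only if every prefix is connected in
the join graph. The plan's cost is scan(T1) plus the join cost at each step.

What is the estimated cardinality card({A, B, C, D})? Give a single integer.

22500

Tables in S: A(150), B(80), C(150), D(250)
Edges inside S: A-C(d=10), A-B(d=80), A-D(d=25)
numerator = 150 * 80 * 150 * 250 = 450000000
denominator = 10 * 80 * 25 = 20000
card(S) = 450000000 / 20000 = 22500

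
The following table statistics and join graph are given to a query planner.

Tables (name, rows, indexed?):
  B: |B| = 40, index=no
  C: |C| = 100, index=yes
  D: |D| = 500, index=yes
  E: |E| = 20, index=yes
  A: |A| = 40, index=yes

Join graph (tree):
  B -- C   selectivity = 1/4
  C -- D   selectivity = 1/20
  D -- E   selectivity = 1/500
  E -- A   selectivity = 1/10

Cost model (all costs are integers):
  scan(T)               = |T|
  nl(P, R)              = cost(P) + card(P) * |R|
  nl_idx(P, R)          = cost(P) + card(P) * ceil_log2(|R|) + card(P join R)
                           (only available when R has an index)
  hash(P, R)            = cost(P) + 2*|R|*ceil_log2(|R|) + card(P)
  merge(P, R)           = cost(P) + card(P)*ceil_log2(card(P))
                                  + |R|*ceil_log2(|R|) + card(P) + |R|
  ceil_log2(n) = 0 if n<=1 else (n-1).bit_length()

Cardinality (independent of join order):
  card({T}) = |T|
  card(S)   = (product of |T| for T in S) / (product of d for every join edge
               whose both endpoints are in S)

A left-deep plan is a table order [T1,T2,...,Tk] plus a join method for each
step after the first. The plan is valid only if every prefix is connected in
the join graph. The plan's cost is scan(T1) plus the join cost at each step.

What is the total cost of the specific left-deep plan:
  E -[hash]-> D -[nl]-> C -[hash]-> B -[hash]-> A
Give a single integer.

13100

step 1: scan E: cost=20, card=20
step 2: join D via hash
    card(P join D) = 20*500/(500) = 20
    cost = 20 + 2*500*9 + 20 = 9040
step 3: join C via nl
    card(P join C) = 20*100/(20) = 100
    cost = 9040 + 20*100 = 11040
step 4: join B via hash
    card(P join B) = 100*40/(4) = 1000
    cost = 11040 + 2*40*6 + 100 = 11620
step 5: join A via hash
    card(P join A) = 1000*40/(10) = 4000
    cost = 11620 + 2*40*6 + 1000 = 13100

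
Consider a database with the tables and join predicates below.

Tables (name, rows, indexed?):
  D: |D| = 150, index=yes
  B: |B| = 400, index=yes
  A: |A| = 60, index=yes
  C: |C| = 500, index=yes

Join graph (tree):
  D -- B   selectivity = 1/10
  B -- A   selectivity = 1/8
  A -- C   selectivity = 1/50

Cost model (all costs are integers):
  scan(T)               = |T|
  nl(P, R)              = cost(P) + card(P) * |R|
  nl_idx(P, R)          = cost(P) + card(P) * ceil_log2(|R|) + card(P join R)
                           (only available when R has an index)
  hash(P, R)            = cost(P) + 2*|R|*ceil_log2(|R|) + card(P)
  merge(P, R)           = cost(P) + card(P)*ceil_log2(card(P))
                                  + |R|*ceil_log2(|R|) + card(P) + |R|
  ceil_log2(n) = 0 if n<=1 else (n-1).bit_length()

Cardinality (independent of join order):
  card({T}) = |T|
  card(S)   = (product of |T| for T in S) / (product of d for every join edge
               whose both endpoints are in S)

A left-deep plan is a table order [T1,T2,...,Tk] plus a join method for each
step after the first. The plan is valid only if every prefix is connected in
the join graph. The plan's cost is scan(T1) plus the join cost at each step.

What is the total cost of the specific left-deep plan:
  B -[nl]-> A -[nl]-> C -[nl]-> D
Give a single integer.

step 1: scan B: cost=400, card=400
step 2: join A via nl
    card(P join A) = 400*60/(8) = 3000
    cost = 400 + 400*60 = 24400
step 3: join C via nl
    card(P join C) = 3000*500/(50) = 30000
    cost = 24400 + 3000*500 = 1524400
step 4: join D via nl
    card(P join D) = 30000*150/(10) = 450000
    cost = 1524400 + 30000*150 = 6024400

6024400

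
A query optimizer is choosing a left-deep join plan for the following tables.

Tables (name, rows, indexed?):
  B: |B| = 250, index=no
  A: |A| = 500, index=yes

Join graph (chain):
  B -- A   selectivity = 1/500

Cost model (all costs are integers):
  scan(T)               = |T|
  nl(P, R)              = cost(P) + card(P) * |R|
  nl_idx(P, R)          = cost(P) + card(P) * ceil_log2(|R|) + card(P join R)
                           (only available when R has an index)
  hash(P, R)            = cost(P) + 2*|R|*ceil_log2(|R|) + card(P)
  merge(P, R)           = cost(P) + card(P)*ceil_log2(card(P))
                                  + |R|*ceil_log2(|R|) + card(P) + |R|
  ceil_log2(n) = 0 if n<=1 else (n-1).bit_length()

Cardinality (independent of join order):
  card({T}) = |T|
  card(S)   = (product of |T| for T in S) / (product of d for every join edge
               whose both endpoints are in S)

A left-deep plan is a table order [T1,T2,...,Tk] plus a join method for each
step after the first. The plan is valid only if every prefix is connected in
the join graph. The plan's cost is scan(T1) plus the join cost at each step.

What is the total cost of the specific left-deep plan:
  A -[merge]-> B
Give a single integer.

7750

step 1: scan A: cost=500, card=500
step 2: join B via merge
    card(P join B) = 500*250/(500) = 250
    cost = 500 + 500*9 + 250*8 + 500 + 250 = 7750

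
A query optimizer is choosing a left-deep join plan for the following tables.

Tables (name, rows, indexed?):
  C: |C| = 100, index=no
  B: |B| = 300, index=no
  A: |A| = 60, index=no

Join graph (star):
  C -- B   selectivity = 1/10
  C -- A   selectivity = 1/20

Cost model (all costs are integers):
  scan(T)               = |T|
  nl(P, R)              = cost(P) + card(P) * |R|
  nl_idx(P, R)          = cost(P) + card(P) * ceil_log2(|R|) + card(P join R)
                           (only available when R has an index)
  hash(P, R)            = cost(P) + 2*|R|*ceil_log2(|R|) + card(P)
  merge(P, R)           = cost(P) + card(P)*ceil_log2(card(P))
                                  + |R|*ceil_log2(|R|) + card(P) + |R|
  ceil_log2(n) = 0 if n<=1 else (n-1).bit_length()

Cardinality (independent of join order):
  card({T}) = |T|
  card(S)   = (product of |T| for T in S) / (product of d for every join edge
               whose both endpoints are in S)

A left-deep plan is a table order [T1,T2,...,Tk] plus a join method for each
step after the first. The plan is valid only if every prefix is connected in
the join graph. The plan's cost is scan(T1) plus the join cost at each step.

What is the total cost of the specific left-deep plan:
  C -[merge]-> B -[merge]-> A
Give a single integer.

43320

step 1: scan C: cost=100, card=100
step 2: join B via merge
    card(P join B) = 100*300/(10) = 3000
    cost = 100 + 100*7 + 300*9 + 100 + 300 = 3900
step 3: join A via merge
    card(P join A) = 3000*60/(20) = 9000
    cost = 3900 + 3000*12 + 60*6 + 3000 + 60 = 43320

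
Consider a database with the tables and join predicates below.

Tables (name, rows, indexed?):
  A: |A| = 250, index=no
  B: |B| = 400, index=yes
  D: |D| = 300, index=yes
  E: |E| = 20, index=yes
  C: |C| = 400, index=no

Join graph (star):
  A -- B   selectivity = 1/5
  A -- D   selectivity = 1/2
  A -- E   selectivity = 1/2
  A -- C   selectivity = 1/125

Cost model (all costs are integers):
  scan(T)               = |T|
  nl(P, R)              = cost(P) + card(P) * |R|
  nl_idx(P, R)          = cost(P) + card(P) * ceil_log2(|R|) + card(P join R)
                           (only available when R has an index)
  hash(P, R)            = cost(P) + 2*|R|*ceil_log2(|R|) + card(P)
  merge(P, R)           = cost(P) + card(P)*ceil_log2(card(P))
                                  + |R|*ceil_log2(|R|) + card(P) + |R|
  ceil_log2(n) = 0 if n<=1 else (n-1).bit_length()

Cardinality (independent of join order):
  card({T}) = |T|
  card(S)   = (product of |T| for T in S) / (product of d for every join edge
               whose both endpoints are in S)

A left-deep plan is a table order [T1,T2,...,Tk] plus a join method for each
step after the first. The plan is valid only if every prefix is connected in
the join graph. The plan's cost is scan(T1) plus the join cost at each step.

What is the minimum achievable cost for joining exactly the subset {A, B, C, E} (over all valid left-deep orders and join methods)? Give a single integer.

21000

Selinger DP over subsets of {A,B,C,E}:
  {A}: scan cost=250, card=250
  {B}: scan cost=400, card=400
  {E}: scan cost=20, card=20
  {C}: scan cost=400, card=400
  {AB}: card=20000; try (A,hash)→4800, (B,merge)→6500, (A,merge)→6650, (B,hash)→7700, (B,nl_idx)→22500, (B,nl)→100250 …(+1); best=4800 via (A,hash)
  {AE}: card=2500; try (E,hash)→700, (A,merge)→2390, (E,merge)→2620, (E,nl_idx)→4000, (A,hash)→4040, (A,nl)→5020 …(+1); best=700 via (E,hash)
  {AC}: card=800; try (A,hash)→4800, (C,merge)→6500, (A,merge)→6650, (C,hash)→7700, (C,nl)→100250, (A,nl)→100400; best=4800 via (A,hash)
  {ABE}: card=200000; try (B,hash)→10400, (E,hash)→25000, (B,merge)→37200, (B,nl_idx)→223200, (E,nl_idx)→304800, (E,merge)→324920 …(+2); best=10400 via (B,hash)
  {ABC}: card=64000; try (B,hash)→12800, (B,merge)→17600, (C,hash)→32000, (B,nl_idx)→76000, (B,nl)→324800, (C,merge)→328800 …(+1); best=12800 via (B,hash)
  {ACE}: card=8000; try (E,hash)→5800, (C,hash)→10400, (E,merge)→13720, (E,nl_idx)→16800, (E,nl)→20800, (C,merge)→37200 …(+1); best=5800 via (E,hash)
  {ABCE}: card=640000; try (B,hash)→21000, (E,hash)→77000, (B,merge)→121800, (C,hash)→217600, (B,nl_idx)→717800, (E,nl_idx)→972800 …(+5); best=21000 via (B,hash)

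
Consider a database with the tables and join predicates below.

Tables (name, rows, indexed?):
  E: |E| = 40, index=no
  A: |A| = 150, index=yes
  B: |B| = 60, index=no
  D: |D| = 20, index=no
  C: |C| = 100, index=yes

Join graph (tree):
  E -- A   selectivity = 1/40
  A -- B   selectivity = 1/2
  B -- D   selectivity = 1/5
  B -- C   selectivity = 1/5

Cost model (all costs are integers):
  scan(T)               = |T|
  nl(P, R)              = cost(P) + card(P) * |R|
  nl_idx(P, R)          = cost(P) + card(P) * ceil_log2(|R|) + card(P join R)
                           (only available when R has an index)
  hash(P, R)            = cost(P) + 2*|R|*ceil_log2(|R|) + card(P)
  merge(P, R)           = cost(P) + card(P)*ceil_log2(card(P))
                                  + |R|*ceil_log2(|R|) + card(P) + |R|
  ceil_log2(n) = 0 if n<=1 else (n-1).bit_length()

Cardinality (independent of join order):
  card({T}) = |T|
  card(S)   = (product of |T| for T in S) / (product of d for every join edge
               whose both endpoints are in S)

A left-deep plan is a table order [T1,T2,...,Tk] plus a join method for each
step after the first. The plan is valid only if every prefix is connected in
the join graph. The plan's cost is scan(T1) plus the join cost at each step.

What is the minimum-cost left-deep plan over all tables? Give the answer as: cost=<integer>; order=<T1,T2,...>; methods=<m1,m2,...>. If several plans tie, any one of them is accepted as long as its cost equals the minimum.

cost=25480; order=E,A,B,D,C; methods=nl_idx,hash,hash,hash

Selinger DP (subsets sized 1..n):
  {E}: scan cost=40, card=40
  {A}: scan cost=150, card=150
  {B}: scan cost=60, card=60
  {D}: scan cost=20, card=20
  {C}: scan cost=100, card=100
  {AE}: card=150; try (A,nl_idx)→510, (E,hash)→780, (A,merge)→1670, (E,merge)→1780, (A,hash)→2480, (A,nl)→6040 …(+1); best=510 via (A,nl_idx)
  {AB}: card=4500; try (B,hash)→1020, (A,merge)→1830, (B,merge)→1920, (A,hash)→2520, (A,nl_idx)→5040, (A,nl)→9060 …(+1); best=1020 via (B,hash)
  {BD}: card=240; try (D,hash)→320, (B,merge)→560, (D,merge)→600, (B,hash)→760, (B,nl)→1220, (D,nl)→1260; best=320 via (D,hash)
  {BC}: card=1200; try (B,hash)→920, (C,merge)→1280, (B,merge)→1320, (C,hash)→1520, (C,nl_idx)→1680, (C,nl)→6060 …(+1); best=920 via (B,hash)
  {ABE}: card=4500; try (B,hash)→1380, (B,merge)→2280, (E,hash)→6000, (B,nl)→9510, (E,merge)→64300, (E,nl)→181020; best=1380 via (B,hash)
  {ABD}: card=18000; try (A,hash)→2960, (A,merge)→3830, (D,hash)→5720, (A,nl_idx)→20240, (A,nl)→36320, (D,merge)→64140 …(+1); best=2960 via (A,hash)
  {ABC}: card=90000; try (A,hash)→4520, (C,hash)→6920, (A,merge)→16670, (C,merge)→64820, (A,nl_idx)→100520, (C,nl_idx)→122520 …(+2); best=4520 via (A,hash)
  {BCD}: card=4800; try (C,hash)→1960, (D,hash)→2320, (C,merge)→3280, (C,nl_idx)→6800, (D,merge)→15440, (C,nl)→24320 …(+1); best=1960 via (C,hash)
  {ABDE}: card=18000; try (D,hash)→6080, (E,hash)→21440, (D,merge)→64500, (D,nl)→91380, (E,merge)→291240, (E,nl)→722960; best=6080 via (D,hash)
  {ABCE}: card=90000; try (C,hash)→7280, (C,merge)→65180, (E,hash)→95000, (C,nl_idx)→122880, (C,nl)→451380, (E,merge)→1624800 …(+1); best=7280 via (C,hash)
  {ABCD}: card=360000; try (A,hash)→9160, (C,hash)→22360, (A,merge)→70510, (D,hash)→94720, (C,merge)→291760, (A,nl_idx)→400360 …(+5); best=9160 via (A,hash)
  {ABCDE}: card=360000; try (C,hash)→25480, (D,hash)→97480, (C,merge)→294880, (E,hash)→369640, (C,nl_idx)→492080, (D,merge)→1627400 …(+4); best=25480 via (C,hash)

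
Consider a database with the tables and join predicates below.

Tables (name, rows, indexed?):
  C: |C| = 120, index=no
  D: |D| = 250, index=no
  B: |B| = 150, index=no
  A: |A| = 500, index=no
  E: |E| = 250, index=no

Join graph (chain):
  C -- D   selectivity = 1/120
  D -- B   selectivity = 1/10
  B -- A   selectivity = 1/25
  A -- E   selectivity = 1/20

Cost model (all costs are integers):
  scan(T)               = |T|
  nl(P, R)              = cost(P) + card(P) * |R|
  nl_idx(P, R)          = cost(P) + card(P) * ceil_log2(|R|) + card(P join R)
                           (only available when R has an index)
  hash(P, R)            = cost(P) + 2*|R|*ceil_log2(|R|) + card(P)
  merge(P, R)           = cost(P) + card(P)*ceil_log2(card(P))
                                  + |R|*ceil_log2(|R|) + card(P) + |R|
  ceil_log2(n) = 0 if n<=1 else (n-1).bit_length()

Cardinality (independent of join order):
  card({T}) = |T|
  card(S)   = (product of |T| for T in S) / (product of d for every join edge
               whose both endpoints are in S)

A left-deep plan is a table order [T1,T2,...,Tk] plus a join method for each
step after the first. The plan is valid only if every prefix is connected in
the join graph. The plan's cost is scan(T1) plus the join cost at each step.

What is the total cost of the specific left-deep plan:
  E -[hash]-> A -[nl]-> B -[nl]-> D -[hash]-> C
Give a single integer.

11261180

step 1: scan E: cost=250, card=250
step 2: join A via hash
    card(P join A) = 250*500/(20) = 6250
    cost = 250 + 2*500*9 + 250 = 9500
step 3: join B via nl
    card(P join B) = 6250*150/(25) = 37500
    cost = 9500 + 6250*150 = 947000
step 4: join D via nl
    card(P join D) = 37500*250/(10) = 937500
    cost = 947000 + 37500*250 = 10322000
step 5: join C via hash
    card(P join C) = 937500*120/(120) = 937500
    cost = 10322000 + 2*120*7 + 937500 = 11261180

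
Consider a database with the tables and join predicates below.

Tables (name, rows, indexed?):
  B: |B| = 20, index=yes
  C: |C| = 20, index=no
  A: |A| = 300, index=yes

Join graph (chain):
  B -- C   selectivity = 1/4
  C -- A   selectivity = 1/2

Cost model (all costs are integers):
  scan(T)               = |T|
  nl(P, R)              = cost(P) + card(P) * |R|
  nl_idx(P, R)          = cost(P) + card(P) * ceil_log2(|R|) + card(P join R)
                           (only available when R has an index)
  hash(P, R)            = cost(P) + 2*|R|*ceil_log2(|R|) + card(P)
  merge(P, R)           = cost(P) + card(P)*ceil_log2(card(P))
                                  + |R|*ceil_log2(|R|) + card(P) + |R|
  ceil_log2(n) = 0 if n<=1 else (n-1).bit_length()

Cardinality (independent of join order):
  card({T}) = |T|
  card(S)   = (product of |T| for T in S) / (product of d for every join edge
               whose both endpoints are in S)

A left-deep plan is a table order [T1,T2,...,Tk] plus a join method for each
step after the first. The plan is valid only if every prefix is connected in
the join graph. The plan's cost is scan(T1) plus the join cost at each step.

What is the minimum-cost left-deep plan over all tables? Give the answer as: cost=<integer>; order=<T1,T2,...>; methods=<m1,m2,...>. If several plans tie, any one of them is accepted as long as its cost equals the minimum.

Selinger DP (subsets sized 1..n):
  {B}: scan cost=20, card=20
  {C}: scan cost=20, card=20
  {A}: scan cost=300, card=300
  {BC}: card=100; try (B,nl_idx)→220, (C,hash)→240, (B,hash)→240, (C,merge)→260, (B,merge)→260, (C,nl)→420 …(+1); best=220 via (B,nl_idx)
  {AC}: card=3000; try (C,hash)→800, (A,merge)→3140, (A,nl_idx)→3200, (C,merge)→3420, (A,hash)→5440, (A,nl)→6020 …(+1); best=800 via (C,hash)
  {ABC}: card=15000; try (B,hash)→4000, (A,merge)→4020, (A,hash)→5720, (A,nl_idx)→16120, (A,nl)→30220, (B,nl_idx)→30800 …(+2); best=4000 via (B,hash)

cost=4000; order=A,C,B; methods=hash,hash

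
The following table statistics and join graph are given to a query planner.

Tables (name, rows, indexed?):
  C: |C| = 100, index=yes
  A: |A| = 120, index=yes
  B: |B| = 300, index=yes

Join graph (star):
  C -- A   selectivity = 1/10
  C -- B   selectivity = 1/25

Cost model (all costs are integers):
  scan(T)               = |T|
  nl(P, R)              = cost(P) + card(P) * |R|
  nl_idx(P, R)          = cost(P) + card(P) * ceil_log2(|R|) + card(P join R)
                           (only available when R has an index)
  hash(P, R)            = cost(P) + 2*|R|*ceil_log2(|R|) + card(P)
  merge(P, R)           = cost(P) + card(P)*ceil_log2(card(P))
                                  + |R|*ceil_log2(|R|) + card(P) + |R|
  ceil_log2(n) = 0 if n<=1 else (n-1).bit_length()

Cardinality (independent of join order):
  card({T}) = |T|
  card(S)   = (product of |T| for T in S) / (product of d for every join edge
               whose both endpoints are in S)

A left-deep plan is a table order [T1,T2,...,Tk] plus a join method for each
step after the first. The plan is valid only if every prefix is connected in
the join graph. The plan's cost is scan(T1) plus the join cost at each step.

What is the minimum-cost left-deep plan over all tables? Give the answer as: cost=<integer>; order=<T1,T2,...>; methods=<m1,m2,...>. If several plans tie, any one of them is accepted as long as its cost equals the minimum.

Selinger DP (subsets sized 1..n):
  {C}: scan cost=100, card=100
  {A}: scan cost=120, card=120
  {B}: scan cost=300, card=300
  {AC}: card=1200; try (C,hash)→1640, (A,merge)→1860, (C,merge)→1880, (A,hash)→1880, (A,nl_idx)→2000, (C,nl_idx)→2160 …(+2); best=1640 via (C,hash)
  {BC}: card=1200; try (C,hash)→2000, (B,nl_idx)→2200, (C,nl_idx)→3600, (B,merge)→3900, (C,merge)→4100, (B,hash)→5600 …(+2); best=2000 via (C,hash)
  {ABC}: card=14400; try (A,hash)→4880, (B,hash)→8240, (A,merge)→17360, (B,merge)→19040, (A,nl_idx)→24800, (B,nl_idx)→26840 …(+2); best=4880 via (A,hash)

cost=4880; order=B,C,A; methods=hash,hash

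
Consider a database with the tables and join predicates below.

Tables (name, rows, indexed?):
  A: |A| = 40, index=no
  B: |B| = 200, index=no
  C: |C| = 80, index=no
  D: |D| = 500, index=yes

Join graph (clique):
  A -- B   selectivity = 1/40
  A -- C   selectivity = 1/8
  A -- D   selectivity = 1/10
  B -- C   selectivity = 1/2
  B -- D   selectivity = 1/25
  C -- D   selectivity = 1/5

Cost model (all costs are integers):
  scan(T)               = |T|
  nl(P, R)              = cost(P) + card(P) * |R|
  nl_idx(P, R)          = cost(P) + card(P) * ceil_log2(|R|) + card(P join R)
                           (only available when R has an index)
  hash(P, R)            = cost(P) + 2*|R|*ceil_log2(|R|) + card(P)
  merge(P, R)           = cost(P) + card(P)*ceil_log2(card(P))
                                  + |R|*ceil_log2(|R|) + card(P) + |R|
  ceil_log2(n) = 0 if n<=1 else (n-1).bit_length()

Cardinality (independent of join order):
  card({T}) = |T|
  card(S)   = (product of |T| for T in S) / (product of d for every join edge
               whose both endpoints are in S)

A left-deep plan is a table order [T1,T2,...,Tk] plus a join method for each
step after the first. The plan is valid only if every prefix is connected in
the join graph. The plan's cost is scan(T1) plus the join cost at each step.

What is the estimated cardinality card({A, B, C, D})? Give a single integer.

Tables in S: A(40), B(200), C(80), D(500)
Edges inside S: A-B(d=40), A-C(d=8), A-D(d=10), B-C(d=2), B-D(d=25), C-D(d=5)
numerator = 40 * 200 * 80 * 500 = 320000000
denominator = 40 * 8 * 10 * 2 * 25 * 5 = 800000
card(S) = 320000000 / 800000 = 400

400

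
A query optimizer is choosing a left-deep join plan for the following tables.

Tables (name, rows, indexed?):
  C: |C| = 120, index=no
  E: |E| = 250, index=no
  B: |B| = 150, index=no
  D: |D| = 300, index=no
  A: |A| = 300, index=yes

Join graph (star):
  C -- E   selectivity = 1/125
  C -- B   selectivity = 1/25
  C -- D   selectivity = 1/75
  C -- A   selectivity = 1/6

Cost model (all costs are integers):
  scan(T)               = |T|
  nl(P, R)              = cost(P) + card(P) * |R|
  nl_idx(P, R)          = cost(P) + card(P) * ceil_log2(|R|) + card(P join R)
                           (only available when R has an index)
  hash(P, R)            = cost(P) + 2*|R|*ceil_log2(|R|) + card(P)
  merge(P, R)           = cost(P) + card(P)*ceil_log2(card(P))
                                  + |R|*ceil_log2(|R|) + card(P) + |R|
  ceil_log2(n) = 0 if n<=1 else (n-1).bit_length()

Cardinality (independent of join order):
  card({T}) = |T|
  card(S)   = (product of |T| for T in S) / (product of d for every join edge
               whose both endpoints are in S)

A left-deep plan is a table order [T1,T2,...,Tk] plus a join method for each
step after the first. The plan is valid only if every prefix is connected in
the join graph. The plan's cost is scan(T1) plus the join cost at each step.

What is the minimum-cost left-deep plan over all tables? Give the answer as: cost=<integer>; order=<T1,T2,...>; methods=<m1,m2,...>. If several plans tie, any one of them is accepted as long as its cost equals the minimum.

cost=21280; order=D,C,E,B,A; methods=hash,hash,hash,hash

Selinger DP (subsets sized 1..n):
  {C}: scan cost=120, card=120
  {E}: scan cost=250, card=250
  {B}: scan cost=150, card=150
  {D}: scan cost=300, card=300
  {A}: scan cost=300, card=300
  {CE}: card=240; try (C,hash)→2180, (E,merge)→3330, (C,merge)→3460, (E,hash)→4240, (E,nl)→30120, (C,nl)→30250; best=2180 via (C,hash)
  {BC}: card=720; try (C,hash)→1980, (B,merge)→2430, (C,merge)→2460, (B,hash)→2640, (B,nl)→18120, (C,nl)→18150; best=1980 via (C,hash)
  {CD}: card=480; try (C,hash)→2280, (D,merge)→4080, (C,merge)→4260, (D,hash)→5640, (D,nl)→36120, (C,nl)→36300; best=2280 via (C,hash)
  {AC}: card=6000; try (C,hash)→2280, (A,merge)→4080, (C,merge)→4260, (A,hash)→5640, (A,nl_idx)→7200, (A,nl)→36120 …(+1); best=2280 via (C,hash)
  {BCE}: card=1440; try (B,hash)→4820, (B,merge)→5690, (E,hash)→6700, (E,merge)→12150, (B,nl)→38180, (E,nl)→181980; best=4820 via (B,hash)
  {CDE}: card=960; try (E,hash)→6760, (D,merge)→7340, (D,hash)→7820, (E,merge)→9330, (D,nl)→74180, (E,nl)→122280; best=6760 via (E,hash)
  {ACE}: card=12000; try (A,merge)→7340, (A,hash)→7820, (E,hash)→12280, (A,nl_idx)→16340, (A,nl)→74180, (E,merge)→88530 …(+1); best=7340 via (A,merge)
  {BCD}: card=2880; try (B,hash)→5160, (D,hash)→8100, (B,merge)→8430, (D,merge)→12900, (B,nl)→74280, (D,nl)→217980; best=5160 via (B,hash)
  {ABC}: card=36000; try (A,hash)→8100, (B,hash)→10680, (A,merge)→12900, (A,nl_idx)→44460, (B,merge)→87630, (A,nl)→217980 …(+1); best=8100 via (A,hash)
  {ACD}: card=24000; try (A,hash)→8160, (A,merge)→10080, (D,hash)→13680, (A,nl_idx)→30600, (D,merge)→89280, (A,nl)→146280 …(+1); best=8160 via (A,hash)
  {BCDE}: card=5760; try (B,hash)→10120, (D,hash)→11660, (E,hash)→12040, (B,merge)→18670, (D,merge)→25100, (E,merge)→44850 …(+3); best=10120 via (B,hash)
  {ABCE}: card=72000; try (A,hash)→11660, (B,hash)→21740, (A,merge)→25100, (E,hash)→48100, (A,nl_idx)→89780, (B,merge)→188690 …(+4); best=11660 via (A,hash)
  {ACDE}: card=48000; try (A,hash)→13120, (A,merge)→20320, (D,hash)→24740, (E,hash)→36160, (A,nl_idx)→63400, (D,merge)→190340 …(+4); best=13120 via (A,hash)
  {ABCD}: card=144000; try (A,hash)→13440, (B,hash)→34560, (A,merge)→45600, (D,hash)→49500, (A,nl_idx)→175080, (B,merge)→393510 …(+4); best=13440 via (A,hash)
  {ABCDE}: card=288000; try (A,hash)→21280, (B,hash)→63520, (D,hash)→89060, (A,merge)→93760, (E,hash)→161440, (A,nl_idx)→349960 …(+7); best=21280 via (A,hash)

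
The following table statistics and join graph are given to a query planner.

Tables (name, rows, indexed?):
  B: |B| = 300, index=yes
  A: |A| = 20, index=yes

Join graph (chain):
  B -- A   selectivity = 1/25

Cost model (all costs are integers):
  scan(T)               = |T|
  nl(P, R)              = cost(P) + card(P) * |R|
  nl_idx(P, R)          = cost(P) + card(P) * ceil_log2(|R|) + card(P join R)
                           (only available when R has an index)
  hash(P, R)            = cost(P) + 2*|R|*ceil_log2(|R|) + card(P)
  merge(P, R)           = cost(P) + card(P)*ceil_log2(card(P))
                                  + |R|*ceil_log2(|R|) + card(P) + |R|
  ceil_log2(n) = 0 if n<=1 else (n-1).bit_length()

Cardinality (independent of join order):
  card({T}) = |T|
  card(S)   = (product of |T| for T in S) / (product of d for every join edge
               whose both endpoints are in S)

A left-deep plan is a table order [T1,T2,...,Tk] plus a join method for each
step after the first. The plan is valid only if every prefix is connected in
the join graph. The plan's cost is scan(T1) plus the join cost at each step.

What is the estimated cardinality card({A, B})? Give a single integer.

240

Tables in S: A(20), B(300)
Edges inside S: B-A(d=25)
numerator = 20 * 300 = 6000
denominator = 25 = 25
card(S) = 6000 / 25 = 240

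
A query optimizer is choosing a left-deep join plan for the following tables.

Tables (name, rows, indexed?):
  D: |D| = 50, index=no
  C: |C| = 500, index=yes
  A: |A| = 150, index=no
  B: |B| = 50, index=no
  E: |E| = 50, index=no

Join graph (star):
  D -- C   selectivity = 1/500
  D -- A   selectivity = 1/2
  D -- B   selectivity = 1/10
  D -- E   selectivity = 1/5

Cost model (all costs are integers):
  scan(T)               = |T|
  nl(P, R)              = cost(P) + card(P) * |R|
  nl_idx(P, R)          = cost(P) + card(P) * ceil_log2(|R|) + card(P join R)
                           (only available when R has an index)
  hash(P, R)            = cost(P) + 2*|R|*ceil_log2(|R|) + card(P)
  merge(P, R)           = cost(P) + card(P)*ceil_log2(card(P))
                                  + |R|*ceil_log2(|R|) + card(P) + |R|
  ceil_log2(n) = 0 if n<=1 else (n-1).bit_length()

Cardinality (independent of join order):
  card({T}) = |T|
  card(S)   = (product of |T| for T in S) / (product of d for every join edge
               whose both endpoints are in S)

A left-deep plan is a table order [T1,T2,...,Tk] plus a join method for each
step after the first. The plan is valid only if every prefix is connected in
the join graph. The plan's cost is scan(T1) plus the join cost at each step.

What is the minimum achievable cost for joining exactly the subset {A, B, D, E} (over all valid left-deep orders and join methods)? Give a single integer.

6450

Selinger DP over subsets of {A,B,D,E}:
  {D}: scan cost=50, card=50
  {A}: scan cost=150, card=150
  {B}: scan cost=50, card=50
  {E}: scan cost=50, card=50
  {AD}: card=3750; try (D,hash)→900, (A,merge)→1750, (D,merge)→1850, (A,hash)→2500, (A,nl)→7550, (D,nl)→7650; best=900 via (D,hash)
  {BD}: card=250; try (D,hash)→700, (B,hash)→700, (D,merge)→750, (B,merge)→750, (D,nl)→2550, (B,nl)→2550; best=700 via (D,hash)
  {DE}: card=500; try (E,hash)→700, (D,hash)→700, (E,merge)→750, (D,merge)→750, (E,nl)→2550, (D,nl)→2550; best=700 via (E,hash)
  {ABD}: card=18750; try (A,hash)→3350, (A,merge)→4300, (B,hash)→5250, (A,nl)→38200, (B,merge)→50000, (B,nl)→188400; best=3350 via (A,hash)
  {ADE}: card=37500; try (A,hash)→3600, (E,hash)→5250, (A,merge)→7050, (E,merge)→50000, (A,nl)→75700, (E,nl)→188400; best=3600 via (A,hash)
  {BDE}: card=2500; try (E,hash)→1550, (B,hash)→1800, (E,merge)→3300, (B,merge)→6050, (E,nl)→13200, (B,nl)→25700; best=1550 via (E,hash)
  {ABDE}: card=187500; try (A,hash)→6450, (E,hash)→22700, (A,merge)→35400, (B,hash)→41700, (E,merge)→303700, (A,nl)→376550 …(+3); best=6450 via (A,hash)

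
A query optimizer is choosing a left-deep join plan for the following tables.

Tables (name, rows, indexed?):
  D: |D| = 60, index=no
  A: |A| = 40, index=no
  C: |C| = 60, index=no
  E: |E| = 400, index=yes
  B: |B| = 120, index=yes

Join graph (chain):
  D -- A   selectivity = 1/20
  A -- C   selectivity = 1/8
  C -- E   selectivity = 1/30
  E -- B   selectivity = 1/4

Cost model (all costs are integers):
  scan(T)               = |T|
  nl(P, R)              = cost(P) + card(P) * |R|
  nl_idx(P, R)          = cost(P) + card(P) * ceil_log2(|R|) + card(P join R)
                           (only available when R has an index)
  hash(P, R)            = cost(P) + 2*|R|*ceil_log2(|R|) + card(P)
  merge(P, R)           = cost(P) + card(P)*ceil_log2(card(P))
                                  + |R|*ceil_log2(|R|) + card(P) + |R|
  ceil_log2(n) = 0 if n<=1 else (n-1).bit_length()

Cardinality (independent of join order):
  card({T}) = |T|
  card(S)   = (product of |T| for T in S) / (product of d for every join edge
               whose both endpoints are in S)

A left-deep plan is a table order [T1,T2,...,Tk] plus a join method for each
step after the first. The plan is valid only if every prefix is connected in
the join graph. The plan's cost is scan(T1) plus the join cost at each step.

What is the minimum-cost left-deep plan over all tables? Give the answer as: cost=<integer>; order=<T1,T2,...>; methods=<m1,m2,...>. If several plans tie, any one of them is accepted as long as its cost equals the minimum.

cost=21080; order=C,E,A,D,B; methods=nl_idx,hash,hash,hash

Selinger DP (subsets sized 1..n):
  {D}: scan cost=60, card=60
  {A}: scan cost=40, card=40
  {C}: scan cost=60, card=60
  {E}: scan cost=400, card=400
  {B}: scan cost=120, card=120
  {AD}: card=120; try (A,hash)→600, (D,merge)→740, (A,merge)→760, (D,hash)→800, (D,nl)→2440, (A,nl)→2460; best=600 via (A,hash)
  {AC}: card=300; try (A,hash)→600, (C,merge)→740, (A,merge)→760, (C,hash)→800, (C,nl)→2440, (A,nl)→2460; best=600 via (A,hash)
  {CE}: card=800; try (E,nl_idx)→1400, (C,hash)→1520, (E,merge)→4480, (C,merge)→4820, (E,hash)→7320, (E,nl)→24060 …(+1); best=1400 via (E,nl_idx)
  {BE}: card=12000; try (B,hash)→2480, (E,merge)→5080, (B,merge)→5360, (E,hash)→7440, (E,nl_idx)→13200, (B,nl_idx)→15200 …(+2); best=2480 via (B,hash)
  {ACD}: card=900; try (C,hash)→1440, (D,hash)→1620, (C,merge)→1980, (D,merge)→4020, (C,nl)→7800, (D,nl)→18600; best=1440 via (C,hash)
  {ACE}: card=4000; try (A,hash)→2680, (E,nl_idx)→7300, (E,merge)→7600, (E,hash)→8100, (A,merge)→10480, (A,nl)→33400 …(+1); best=2680 via (A,hash)
  {BCE}: card=24000; try (B,hash)→3880, (B,merge)→11160, (C,hash)→15200, (B,nl_idx)→31000, (B,nl)→97400, (C,merge)→182900 …(+1); best=3880 via (B,hash)
  {ACDE}: card=12000; try (D,hash)→7400, (E,hash)→9540, (E,merge)→15340, (E,nl_idx)→21540, (D,merge)→55100, (D,nl)→242680 …(+1); best=7400 via (D,hash)
  {ABCE}: card=120000; try (B,hash)→8360, (A,hash)→28360, (B,merge)→55640, (B,nl_idx)→150680, (A,merge)→388160, (B,nl)→482680 …(+1); best=8360 via (B,hash)
  {ABCDE}: card=360000; try (B,hash)→21080, (D,hash)→129080, (B,merge)→188360, (B,nl_idx)→451400, (B,nl)→1447400, (D,merge)→2168780 …(+1); best=21080 via (B,hash)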